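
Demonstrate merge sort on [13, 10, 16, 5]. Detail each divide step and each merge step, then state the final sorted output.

Merge sort trace:

Split: [13, 10, 16, 5] -> [13, 10] and [16, 5]
  Split: [13, 10] -> [13] and [10]
  Merge: [13] + [10] -> [10, 13]
  Split: [16, 5] -> [16] and [5]
  Merge: [16] + [5] -> [5, 16]
Merge: [10, 13] + [5, 16] -> [5, 10, 13, 16]

Final sorted array: [5, 10, 13, 16]

The merge sort proceeds by recursively splitting the array and merging sorted halves.
After all merges, the sorted array is [5, 10, 13, 16].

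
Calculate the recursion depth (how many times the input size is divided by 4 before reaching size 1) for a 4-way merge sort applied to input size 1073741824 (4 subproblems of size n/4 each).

For divide and conquer with division factor 4:

Problem sizes at each level:
Level 0: 1073741824
Level 1: 268435456
Level 2: 67108864
Level 3: 16777216
Level 4: 4194304
Level 5: 1048576
Level 6: 262144
Level 7: 65536
Level 8: 16384
Level 9: 4096
Level 10: 1024
Level 11: 256
Level 12: 64
Level 13: 16
Level 14: 4
Level 15: 1

The root is level 0 and the size-1 base case is level 15 (the tree spans levels 0 through 15, i.e. 16 levels counting the root), so the depth is the number of divisions: log_4(1073741824) = 15

The recursion tree depth is log_4(1073741824) = 15. At each level, the problem size is divided by 4, so it takes 15 divisions to reduce to a base case of size 1. The algorithm makes 4 recursive calls at each level.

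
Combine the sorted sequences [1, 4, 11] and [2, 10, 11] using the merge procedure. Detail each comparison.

Merging process:

Compare 1 vs 2: take 1 from left. Merged: [1]
Compare 4 vs 2: take 2 from right. Merged: [1, 2]
Compare 4 vs 10: take 4 from left. Merged: [1, 2, 4]
Compare 11 vs 10: take 10 from right. Merged: [1, 2, 4, 10]
Compare 11 vs 11: take 11 from left. Merged: [1, 2, 4, 10, 11]
Append remaining from right: [11]. Merged: [1, 2, 4, 10, 11, 11]

Final merged array: [1, 2, 4, 10, 11, 11]
Total comparisons: 5

The merged array is [1, 2, 4, 10, 11, 11], requiring 5 comparisons. The merge step runs in O(n) time where n is the total number of elements.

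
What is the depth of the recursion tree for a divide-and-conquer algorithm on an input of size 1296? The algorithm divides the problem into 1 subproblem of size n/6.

For divide and conquer with division factor 6:

Problem sizes at each level:
Level 0: 1296
Level 1: 216
Level 2: 36
Level 3: 6
Level 4: 1

The root is level 0 and the size-1 base case is level 4 (the tree spans levels 0 through 4, i.e. 5 levels counting the root), so the depth is the number of divisions: log_6(1296) = 4

The recursion tree depth is log_6(1296) = 4. At each level, the problem size is divided by 6, so it takes 4 divisions to reduce to a base case of size 1. The algorithm makes 1 recursive call at each level.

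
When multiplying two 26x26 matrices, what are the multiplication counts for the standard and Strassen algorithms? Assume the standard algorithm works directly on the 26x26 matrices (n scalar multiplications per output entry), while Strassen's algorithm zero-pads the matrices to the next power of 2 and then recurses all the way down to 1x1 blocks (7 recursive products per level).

Matrix multiplication for 26x26 matrices:

Strassen's algorithm requires power-of-2 dimensions. Pad 26x26 to 32x32 (next power of 2).

Standard algorithm: 26^3 = 17576 multiplications
Strassen's algorithm: 7^(log2(32)) = 7^5 = 16807 multiplications
Savings: 17576 - 16807 = 769 multiplications

Standard: 17576 multiplications (26^3). Strassen: 16807 multiplications (7^5, after padding to 32x32). Strassen reduces 8 recursive multiplications to 7 at each level.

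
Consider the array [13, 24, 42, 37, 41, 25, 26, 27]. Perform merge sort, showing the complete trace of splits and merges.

Merge sort trace:

Split: [13, 24, 42, 37, 41, 25, 26, 27] -> [13, 24, 42, 37] and [41, 25, 26, 27]
  Split: [13, 24, 42, 37] -> [13, 24] and [42, 37]
    Split: [13, 24] -> [13] and [24]
    Merge: [13] + [24] -> [13, 24]
    Split: [42, 37] -> [42] and [37]
    Merge: [42] + [37] -> [37, 42]
  Merge: [13, 24] + [37, 42] -> [13, 24, 37, 42]
  Split: [41, 25, 26, 27] -> [41, 25] and [26, 27]
    Split: [41, 25] -> [41] and [25]
    Merge: [41] + [25] -> [25, 41]
    Split: [26, 27] -> [26] and [27]
    Merge: [26] + [27] -> [26, 27]
  Merge: [25, 41] + [26, 27] -> [25, 26, 27, 41]
Merge: [13, 24, 37, 42] + [25, 26, 27, 41] -> [13, 24, 25, 26, 27, 37, 41, 42]

Final sorted array: [13, 24, 25, 26, 27, 37, 41, 42]

The merge sort proceeds by recursively splitting the array and merging sorted halves.
After all merges, the sorted array is [13, 24, 25, 26, 27, 37, 41, 42].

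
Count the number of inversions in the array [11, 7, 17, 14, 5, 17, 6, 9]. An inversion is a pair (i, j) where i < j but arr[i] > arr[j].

Finding inversions in [11, 7, 17, 14, 5, 17, 6, 9]:

(0, 1): arr[0]=11 > arr[1]=7
(0, 4): arr[0]=11 > arr[4]=5
(0, 6): arr[0]=11 > arr[6]=6
(0, 7): arr[0]=11 > arr[7]=9
(1, 4): arr[1]=7 > arr[4]=5
(1, 6): arr[1]=7 > arr[6]=6
(2, 3): arr[2]=17 > arr[3]=14
(2, 4): arr[2]=17 > arr[4]=5
(2, 6): arr[2]=17 > arr[6]=6
(2, 7): arr[2]=17 > arr[7]=9
(3, 4): arr[3]=14 > arr[4]=5
(3, 6): arr[3]=14 > arr[6]=6
(3, 7): arr[3]=14 > arr[7]=9
(5, 6): arr[5]=17 > arr[6]=6
(5, 7): arr[5]=17 > arr[7]=9

Total inversions: 15

The array has 15 inversion(s): (0,1), (0,4), (0,6), (0,7), (1,4), (1,6), (2,3), (2,4), (2,6), (2,7), (3,4), (3,6), (3,7), (5,6), (5,7). Each pair (i,j) satisfies i < j and arr[i] > arr[j].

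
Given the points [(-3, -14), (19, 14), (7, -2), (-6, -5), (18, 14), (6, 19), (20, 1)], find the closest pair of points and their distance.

Computing all pairwise distances among 7 points:

d((-3, -14), (19, 14)) = 35.609
d((-3, -14), (7, -2)) = 15.6205
d((-3, -14), (-6, -5)) = 9.4868
d((-3, -14), (18, 14)) = 35.0
d((-3, -14), (6, 19)) = 34.2053
d((-3, -14), (20, 1)) = 27.4591
d((19, 14), (7, -2)) = 20.0
d((19, 14), (-6, -5)) = 31.4006
d((19, 14), (18, 14)) = 1.0 <-- minimum
d((19, 14), (6, 19)) = 13.9284
d((19, 14), (20, 1)) = 13.0384
d((7, -2), (-6, -5)) = 13.3417
d((7, -2), (18, 14)) = 19.4165
d((7, -2), (6, 19)) = 21.0238
d((7, -2), (20, 1)) = 13.3417
d((-6, -5), (18, 14)) = 30.6105
d((-6, -5), (6, 19)) = 26.8328
d((-6, -5), (20, 1)) = 26.6833
d((18, 14), (6, 19)) = 13.0
d((18, 14), (20, 1)) = 13.1529
d((6, 19), (20, 1)) = 22.8035

Closest pair: (19, 14) and (18, 14) with distance 1.0

The closest pair is (19, 14) and (18, 14) with Euclidean distance 1.0. For 7 points, brute-force pairwise comparison is shown above. For large n, the divide-and-conquer algorithm (sort by x, recurse on halves, check the dividing strip) achieves O(n log n).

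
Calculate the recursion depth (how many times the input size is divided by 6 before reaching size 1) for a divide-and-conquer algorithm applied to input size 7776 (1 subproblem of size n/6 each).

For divide and conquer with division factor 6:

Problem sizes at each level:
Level 0: 7776
Level 1: 1296
Level 2: 216
Level 3: 36
Level 4: 6
Level 5: 1

The root is level 0 and the size-1 base case is level 5 (the tree spans levels 0 through 5, i.e. 6 levels counting the root), so the depth is the number of divisions: log_6(7776) = 5

The recursion tree depth is log_6(7776) = 5. At each level, the problem size is divided by 6, so it takes 5 divisions to reduce to a base case of size 1. The algorithm makes 1 recursive call at each level.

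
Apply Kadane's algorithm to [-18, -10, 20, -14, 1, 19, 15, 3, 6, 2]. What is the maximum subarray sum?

Using Kadane's algorithm on [-18, -10, 20, -14, 1, 19, 15, 3, 6, 2]:

Scanning through the array:
Position 1 (value -10): max_ending_here = -10, max_so_far = -10
Position 2 (value 20): max_ending_here = 20, max_so_far = 20
Position 3 (value -14): max_ending_here = 6, max_so_far = 20
Position 4 (value 1): max_ending_here = 7, max_so_far = 20
Position 5 (value 19): max_ending_here = 26, max_so_far = 26
Position 6 (value 15): max_ending_here = 41, max_so_far = 41
Position 7 (value 3): max_ending_here = 44, max_so_far = 44
Position 8 (value 6): max_ending_here = 50, max_so_far = 50
Position 9 (value 2): max_ending_here = 52, max_so_far = 52

Maximum subarray: [20, -14, 1, 19, 15, 3, 6, 2]
Maximum sum: 52

The maximum subarray is [20, -14, 1, 19, 15, 3, 6, 2] with sum 52. This subarray runs from index 2 to index 9.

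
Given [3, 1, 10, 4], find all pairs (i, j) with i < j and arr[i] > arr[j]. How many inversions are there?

Finding inversions in [3, 1, 10, 4]:

(0, 1): arr[0]=3 > arr[1]=1
(2, 3): arr[2]=10 > arr[3]=4

Total inversions: 2

The array has 2 inversion(s): (0,1), (2,3). Each pair (i,j) satisfies i < j and arr[i] > arr[j].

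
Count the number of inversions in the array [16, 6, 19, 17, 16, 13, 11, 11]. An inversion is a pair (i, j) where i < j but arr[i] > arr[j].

Finding inversions in [16, 6, 19, 17, 16, 13, 11, 11]:

(0, 1): arr[0]=16 > arr[1]=6
(0, 5): arr[0]=16 > arr[5]=13
(0, 6): arr[0]=16 > arr[6]=11
(0, 7): arr[0]=16 > arr[7]=11
(2, 3): arr[2]=19 > arr[3]=17
(2, 4): arr[2]=19 > arr[4]=16
(2, 5): arr[2]=19 > arr[5]=13
(2, 6): arr[2]=19 > arr[6]=11
(2, 7): arr[2]=19 > arr[7]=11
(3, 4): arr[3]=17 > arr[4]=16
(3, 5): arr[3]=17 > arr[5]=13
(3, 6): arr[3]=17 > arr[6]=11
(3, 7): arr[3]=17 > arr[7]=11
(4, 5): arr[4]=16 > arr[5]=13
(4, 6): arr[4]=16 > arr[6]=11
(4, 7): arr[4]=16 > arr[7]=11
(5, 6): arr[5]=13 > arr[6]=11
(5, 7): arr[5]=13 > arr[7]=11

Total inversions: 18

The array has 18 inversion(s): (0,1), (0,5), (0,6), (0,7), (2,3), (2,4), (2,5), (2,6), (2,7), (3,4), (3,5), (3,6), (3,7), (4,5), (4,6), (4,7), (5,6), (5,7). Each pair (i,j) satisfies i < j and arr[i] > arr[j].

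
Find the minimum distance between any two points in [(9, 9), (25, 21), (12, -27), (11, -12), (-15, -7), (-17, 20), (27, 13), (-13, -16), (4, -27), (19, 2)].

Computing all pairwise distances among 10 points:

d((9, 9), (25, 21)) = 20.0
d((9, 9), (12, -27)) = 36.1248
d((9, 9), (11, -12)) = 21.095
d((9, 9), (-15, -7)) = 28.8444
d((9, 9), (-17, 20)) = 28.2312
d((9, 9), (27, 13)) = 18.4391
d((9, 9), (-13, -16)) = 33.3017
d((9, 9), (4, -27)) = 36.3456
d((9, 9), (19, 2)) = 12.2066
d((25, 21), (12, -27)) = 49.7293
d((25, 21), (11, -12)) = 35.8469
d((25, 21), (-15, -7)) = 48.8262
d((25, 21), (-17, 20)) = 42.0119
d((25, 21), (27, 13)) = 8.2462
d((25, 21), (-13, -16)) = 53.0377
d((25, 21), (4, -27)) = 52.3927
d((25, 21), (19, 2)) = 19.9249
d((12, -27), (11, -12)) = 15.0333
d((12, -27), (-15, -7)) = 33.6006
d((12, -27), (-17, 20)) = 55.2268
d((12, -27), (27, 13)) = 42.72
d((12, -27), (-13, -16)) = 27.313
d((12, -27), (4, -27)) = 8.0 <-- minimum
d((12, -27), (19, 2)) = 29.8329
d((11, -12), (-15, -7)) = 26.4764
d((11, -12), (-17, 20)) = 42.5206
d((11, -12), (27, 13)) = 29.6816
d((11, -12), (-13, -16)) = 24.3311
d((11, -12), (4, -27)) = 16.5529
d((11, -12), (19, 2)) = 16.1245
d((-15, -7), (-17, 20)) = 27.074
d((-15, -7), (27, 13)) = 46.5188
d((-15, -7), (-13, -16)) = 9.2195
d((-15, -7), (4, -27)) = 27.5862
d((-15, -7), (19, 2)) = 35.171
d((-17, 20), (27, 13)) = 44.5533
d((-17, 20), (-13, -16)) = 36.2215
d((-17, 20), (4, -27)) = 51.4782
d((-17, 20), (19, 2)) = 40.2492
d((27, 13), (-13, -16)) = 49.4065
d((27, 13), (4, -27)) = 46.1411
d((27, 13), (19, 2)) = 13.6015
d((-13, -16), (4, -27)) = 20.2485
d((-13, -16), (19, 2)) = 36.7151
d((4, -27), (19, 2)) = 32.6497

Closest pair: (12, -27) and (4, -27) with distance 8.0

The closest pair is (12, -27) and (4, -27) with Euclidean distance 8.0. For 10 points, brute-force pairwise comparison is shown above. For large n, the divide-and-conquer algorithm (sort by x, recurse on halves, check the dividing strip) achieves O(n log n).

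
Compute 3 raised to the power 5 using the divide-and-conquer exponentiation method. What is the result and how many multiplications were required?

Computing 3^5 by squaring (build up from 3^1; each line after the first costs one multiplication):

3^1 = 3
3^2 = (3^1)^2 = 3^2 = 9
3^4 = (3^2)^2 = 9^2 = 81
3^5 = 3 * 3^4 = 3 * 81 = 243

Result: 243
Multiplications needed: 3 (3 lines after 3^1)

3^5 = 243. Using exponentiation by squaring, this requires 3 multiplications. The key idea: if the exponent is even, square the half-power; if odd, multiply by the base once.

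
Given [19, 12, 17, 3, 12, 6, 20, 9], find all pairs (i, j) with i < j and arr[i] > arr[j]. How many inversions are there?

Finding inversions in [19, 12, 17, 3, 12, 6, 20, 9]:

(0, 1): arr[0]=19 > arr[1]=12
(0, 2): arr[0]=19 > arr[2]=17
(0, 3): arr[0]=19 > arr[3]=3
(0, 4): arr[0]=19 > arr[4]=12
(0, 5): arr[0]=19 > arr[5]=6
(0, 7): arr[0]=19 > arr[7]=9
(1, 3): arr[1]=12 > arr[3]=3
(1, 5): arr[1]=12 > arr[5]=6
(1, 7): arr[1]=12 > arr[7]=9
(2, 3): arr[2]=17 > arr[3]=3
(2, 4): arr[2]=17 > arr[4]=12
(2, 5): arr[2]=17 > arr[5]=6
(2, 7): arr[2]=17 > arr[7]=9
(4, 5): arr[4]=12 > arr[5]=6
(4, 7): arr[4]=12 > arr[7]=9
(6, 7): arr[6]=20 > arr[7]=9

Total inversions: 16

The array has 16 inversion(s): (0,1), (0,2), (0,3), (0,4), (0,5), (0,7), (1,3), (1,5), (1,7), (2,3), (2,4), (2,5), (2,7), (4,5), (4,7), (6,7). Each pair (i,j) satisfies i < j and arr[i] > arr[j].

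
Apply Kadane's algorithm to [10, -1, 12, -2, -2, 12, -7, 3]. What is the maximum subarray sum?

Using Kadane's algorithm on [10, -1, 12, -2, -2, 12, -7, 3]:

Scanning through the array:
Position 1 (value -1): max_ending_here = 9, max_so_far = 10
Position 2 (value 12): max_ending_here = 21, max_so_far = 21
Position 3 (value -2): max_ending_here = 19, max_so_far = 21
Position 4 (value -2): max_ending_here = 17, max_so_far = 21
Position 5 (value 12): max_ending_here = 29, max_so_far = 29
Position 6 (value -7): max_ending_here = 22, max_so_far = 29
Position 7 (value 3): max_ending_here = 25, max_so_far = 29

Maximum subarray: [10, -1, 12, -2, -2, 12]
Maximum sum: 29

The maximum subarray is [10, -1, 12, -2, -2, 12] with sum 29. This subarray runs from index 0 to index 5.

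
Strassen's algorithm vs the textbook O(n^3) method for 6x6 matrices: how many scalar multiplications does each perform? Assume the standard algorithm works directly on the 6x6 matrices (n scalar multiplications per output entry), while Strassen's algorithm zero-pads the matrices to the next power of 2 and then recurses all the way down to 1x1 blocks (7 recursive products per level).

Matrix multiplication for 6x6 matrices:

Strassen's algorithm requires power-of-2 dimensions. Pad 6x6 to 8x8 (next power of 2).

Standard algorithm: 6^3 = 216 multiplications
Strassen's algorithm: 7^(log2(8)) = 7^3 = 343 multiplications
Difference: 216 - 343 = -127 (Strassen uses MORE here due to padding overhead — for small or just-over-power-of-2 n, padding can outweigh the per-level savings)

Standard: 216 multiplications (6^3). Strassen: 343 multiplications (7^3, after padding to 8x8). Strassen reduces 8 recursive multiplications to 7 at each level.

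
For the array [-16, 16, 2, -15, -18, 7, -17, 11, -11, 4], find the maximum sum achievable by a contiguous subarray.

Using Kadane's algorithm on [-16, 16, 2, -15, -18, 7, -17, 11, -11, 4]:

Scanning through the array:
Position 1 (value 16): max_ending_here = 16, max_so_far = 16
Position 2 (value 2): max_ending_here = 18, max_so_far = 18
Position 3 (value -15): max_ending_here = 3, max_so_far = 18
Position 4 (value -18): max_ending_here = -15, max_so_far = 18
Position 5 (value 7): max_ending_here = 7, max_so_far = 18
Position 6 (value -17): max_ending_here = -10, max_so_far = 18
Position 7 (value 11): max_ending_here = 11, max_so_far = 18
Position 8 (value -11): max_ending_here = 0, max_so_far = 18
Position 9 (value 4): max_ending_here = 4, max_so_far = 18

Maximum subarray: [16, 2]
Maximum sum: 18

The maximum subarray is [16, 2] with sum 18. This subarray runs from index 1 to index 2.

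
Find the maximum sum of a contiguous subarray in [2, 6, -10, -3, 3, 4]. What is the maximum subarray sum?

Using Kadane's algorithm on [2, 6, -10, -3, 3, 4]:

Scanning through the array:
Position 1 (value 6): max_ending_here = 8, max_so_far = 8
Position 2 (value -10): max_ending_here = -2, max_so_far = 8
Position 3 (value -3): max_ending_here = -3, max_so_far = 8
Position 4 (value 3): max_ending_here = 3, max_so_far = 8
Position 5 (value 4): max_ending_here = 7, max_so_far = 8

Maximum subarray: [2, 6]
Maximum sum: 8

The maximum subarray is [2, 6] with sum 8. This subarray runs from index 0 to index 1.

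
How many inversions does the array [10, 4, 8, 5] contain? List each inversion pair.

Finding inversions in [10, 4, 8, 5]:

(0, 1): arr[0]=10 > arr[1]=4
(0, 2): arr[0]=10 > arr[2]=8
(0, 3): arr[0]=10 > arr[3]=5
(2, 3): arr[2]=8 > arr[3]=5

Total inversions: 4

The array has 4 inversion(s): (0,1), (0,2), (0,3), (2,3). Each pair (i,j) satisfies i < j and arr[i] > arr[j].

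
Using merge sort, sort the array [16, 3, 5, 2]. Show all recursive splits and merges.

Merge sort trace:

Split: [16, 3, 5, 2] -> [16, 3] and [5, 2]
  Split: [16, 3] -> [16] and [3]
  Merge: [16] + [3] -> [3, 16]
  Split: [5, 2] -> [5] and [2]
  Merge: [5] + [2] -> [2, 5]
Merge: [3, 16] + [2, 5] -> [2, 3, 5, 16]

Final sorted array: [2, 3, 5, 16]

The merge sort proceeds by recursively splitting the array and merging sorted halves.
After all merges, the sorted array is [2, 3, 5, 16].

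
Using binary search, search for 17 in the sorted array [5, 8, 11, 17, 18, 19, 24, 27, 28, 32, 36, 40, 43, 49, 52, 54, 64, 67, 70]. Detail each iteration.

Binary search for 17 in [5, 8, 11, 17, 18, 19, 24, 27, 28, 32, 36, 40, 43, 49, 52, 54, 64, 67, 70]:

lo=0, hi=18, mid=9, arr[mid]=32 -> 32 > 17, search left half
lo=0, hi=8, mid=4, arr[mid]=18 -> 18 > 17, search left half
lo=0, hi=3, mid=1, arr[mid]=8 -> 8 < 17, search right half
lo=2, hi=3, mid=2, arr[mid]=11 -> 11 < 17, search right half
lo=3, hi=3, mid=3, arr[mid]=17 -> Found target at index 3!

Binary search finds 17 at index 3 after 5 comparisons. The search repeatedly halves the search space by comparing with the middle element.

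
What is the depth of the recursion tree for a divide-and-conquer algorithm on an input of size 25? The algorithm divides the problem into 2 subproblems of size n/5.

For divide and conquer with division factor 5:

Problem sizes at each level:
Level 0: 25
Level 1: 5
Level 2: 1

The root is level 0 and the size-1 base case is level 2 (the tree spans levels 0 through 2, i.e. 3 levels counting the root), so the depth is the number of divisions: log_5(25) = 2

The recursion tree depth is log_5(25) = 2. At each level, the problem size is divided by 5, so it takes 2 divisions to reduce to a base case of size 1. The algorithm makes 2 recursive calls at each level.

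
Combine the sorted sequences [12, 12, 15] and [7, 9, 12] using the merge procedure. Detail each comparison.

Merging process:

Compare 12 vs 7: take 7 from right. Merged: [7]
Compare 12 vs 9: take 9 from right. Merged: [7, 9]
Compare 12 vs 12: take 12 from left. Merged: [7, 9, 12]
Compare 12 vs 12: take 12 from left. Merged: [7, 9, 12, 12]
Compare 15 vs 12: take 12 from right. Merged: [7, 9, 12, 12, 12]
Append remaining from left: [15]. Merged: [7, 9, 12, 12, 12, 15]

Final merged array: [7, 9, 12, 12, 12, 15]
Total comparisons: 5

The merged array is [7, 9, 12, 12, 12, 15], requiring 5 comparisons. The merge step runs in O(n) time where n is the total number of elements.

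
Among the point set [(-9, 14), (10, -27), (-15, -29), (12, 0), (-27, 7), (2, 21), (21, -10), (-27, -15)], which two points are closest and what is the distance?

Computing all pairwise distances among 8 points:

d((-9, 14), (10, -27)) = 45.1885
d((-9, 14), (-15, -29)) = 43.4166
d((-9, 14), (12, 0)) = 25.2389
d((-9, 14), (-27, 7)) = 19.3132
d((-9, 14), (2, 21)) = 13.0384 <-- minimum
d((-9, 14), (21, -10)) = 38.4187
d((-9, 14), (-27, -15)) = 34.1321
d((10, -27), (-15, -29)) = 25.0799
d((10, -27), (12, 0)) = 27.074
d((10, -27), (-27, 7)) = 50.2494
d((10, -27), (2, 21)) = 48.6621
d((10, -27), (21, -10)) = 20.2485
d((10, -27), (-27, -15)) = 38.8973
d((-15, -29), (12, 0)) = 39.6232
d((-15, -29), (-27, 7)) = 37.9473
d((-15, -29), (2, 21)) = 52.811
d((-15, -29), (21, -10)) = 40.7063
d((-15, -29), (-27, -15)) = 18.4391
d((12, 0), (-27, 7)) = 39.6232
d((12, 0), (2, 21)) = 23.2594
d((12, 0), (21, -10)) = 13.4536
d((12, 0), (-27, -15)) = 41.7852
d((-27, 7), (2, 21)) = 32.2025
d((-27, 7), (21, -10)) = 50.9215
d((-27, 7), (-27, -15)) = 22.0
d((2, 21), (21, -10)) = 36.3593
d((2, 21), (-27, -15)) = 46.2277
d((21, -10), (-27, -15)) = 48.2597

Closest pair: (-9, 14) and (2, 21) with distance 13.0384

The closest pair is (-9, 14) and (2, 21) with Euclidean distance 13.0384. For 8 points, brute-force pairwise comparison is shown above. For large n, the divide-and-conquer algorithm (sort by x, recurse on halves, check the dividing strip) achieves O(n log n).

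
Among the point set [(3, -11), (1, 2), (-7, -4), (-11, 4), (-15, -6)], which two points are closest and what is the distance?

Computing all pairwise distances among 5 points:

d((3, -11), (1, 2)) = 13.1529
d((3, -11), (-7, -4)) = 12.2066
d((3, -11), (-11, 4)) = 20.5183
d((3, -11), (-15, -6)) = 18.6815
d((1, 2), (-7, -4)) = 10.0
d((1, 2), (-11, 4)) = 12.1655
d((1, 2), (-15, -6)) = 17.8885
d((-7, -4), (-11, 4)) = 8.9443
d((-7, -4), (-15, -6)) = 8.2462 <-- minimum
d((-11, 4), (-15, -6)) = 10.7703

Closest pair: (-7, -4) and (-15, -6) with distance 8.2462

The closest pair is (-7, -4) and (-15, -6) with Euclidean distance 8.2462. For 5 points, brute-force pairwise comparison is shown above. For large n, the divide-and-conquer algorithm (sort by x, recurse on halves, check the dividing strip) achieves O(n log n).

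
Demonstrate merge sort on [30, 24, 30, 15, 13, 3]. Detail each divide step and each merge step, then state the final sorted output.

Merge sort trace:

Split: [30, 24, 30, 15, 13, 3] -> [30, 24, 30] and [15, 13, 3]
  Split: [30, 24, 30] -> [30] and [24, 30]
    Split: [24, 30] -> [24] and [30]
    Merge: [24] + [30] -> [24, 30]
  Merge: [30] + [24, 30] -> [24, 30, 30]
  Split: [15, 13, 3] -> [15] and [13, 3]
    Split: [13, 3] -> [13] and [3]
    Merge: [13] + [3] -> [3, 13]
  Merge: [15] + [3, 13] -> [3, 13, 15]
Merge: [24, 30, 30] + [3, 13, 15] -> [3, 13, 15, 24, 30, 30]

Final sorted array: [3, 13, 15, 24, 30, 30]

The merge sort proceeds by recursively splitting the array and merging sorted halves.
After all merges, the sorted array is [3, 13, 15, 24, 30, 30].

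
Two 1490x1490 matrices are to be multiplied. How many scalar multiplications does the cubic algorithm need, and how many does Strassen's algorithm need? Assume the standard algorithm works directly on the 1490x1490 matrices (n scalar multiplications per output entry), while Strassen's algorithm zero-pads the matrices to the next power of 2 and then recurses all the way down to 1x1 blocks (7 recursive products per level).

Matrix multiplication for 1490x1490 matrices:

Strassen's algorithm requires power-of-2 dimensions. Pad 1490x1490 to 2048x2048 (next power of 2).

Standard algorithm: 1490^3 = 3307949000 multiplications
Strassen's algorithm: 7^(log2(2048)) = 7^11 = 1977326743 multiplications
Savings: 3307949000 - 1977326743 = 1330622257 multiplications

Standard: 3307949000 multiplications (1490^3). Strassen: 1977326743 multiplications (7^11, after padding to 2048x2048). Strassen reduces 8 recursive multiplications to 7 at each level.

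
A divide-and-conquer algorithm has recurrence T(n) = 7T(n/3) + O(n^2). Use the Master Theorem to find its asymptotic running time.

Master Theorem for T(n) = 7T(n/3) + O(n^2):

a = 7, b = 3, c = 2
log_b(a) = log_3(7) = 1.7712

Case 3: c = 2 > log_3(7) = 1.7712
T(n) = O(n^2) = O(n^2)

For T(n) = 7T(n/3) + O(n^2): log_3(7) = 1.7712. This is Case 3 of the Master Theorem (c > log_b(a), work dominated by root), giving O(n^2).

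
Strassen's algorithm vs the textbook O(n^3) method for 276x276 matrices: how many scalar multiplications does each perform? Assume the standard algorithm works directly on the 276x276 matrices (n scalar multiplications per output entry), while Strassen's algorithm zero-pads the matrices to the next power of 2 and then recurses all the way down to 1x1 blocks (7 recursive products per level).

Matrix multiplication for 276x276 matrices:

Strassen's algorithm requires power-of-2 dimensions. Pad 276x276 to 512x512 (next power of 2).

Standard algorithm: 276^3 = 21024576 multiplications
Strassen's algorithm: 7^(log2(512)) = 7^9 = 40353607 multiplications
Difference: 21024576 - 40353607 = -19329031 (Strassen uses MORE here due to padding overhead — for small or just-over-power-of-2 n, padding can outweigh the per-level savings)

Standard: 21024576 multiplications (276^3). Strassen: 40353607 multiplications (7^9, after padding to 512x512). Strassen reduces 8 recursive multiplications to 7 at each level.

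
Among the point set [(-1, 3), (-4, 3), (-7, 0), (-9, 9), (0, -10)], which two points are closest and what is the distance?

Computing all pairwise distances among 5 points:

d((-1, 3), (-4, 3)) = 3.0 <-- minimum
d((-1, 3), (-7, 0)) = 6.7082
d((-1, 3), (-9, 9)) = 10.0
d((-1, 3), (0, -10)) = 13.0384
d((-4, 3), (-7, 0)) = 4.2426
d((-4, 3), (-9, 9)) = 7.8102
d((-4, 3), (0, -10)) = 13.6015
d((-7, 0), (-9, 9)) = 9.2195
d((-7, 0), (0, -10)) = 12.2066
d((-9, 9), (0, -10)) = 21.0238

Closest pair: (-1, 3) and (-4, 3) with distance 3.0

The closest pair is (-1, 3) and (-4, 3) with Euclidean distance 3.0. For 5 points, brute-force pairwise comparison is shown above. For large n, the divide-and-conquer algorithm (sort by x, recurse on halves, check the dividing strip) achieves O(n log n).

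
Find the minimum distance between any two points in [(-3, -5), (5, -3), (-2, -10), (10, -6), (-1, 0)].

Computing all pairwise distances among 5 points:

d((-3, -5), (5, -3)) = 8.2462
d((-3, -5), (-2, -10)) = 5.099 <-- minimum
d((-3, -5), (10, -6)) = 13.0384
d((-3, -5), (-1, 0)) = 5.3852
d((5, -3), (-2, -10)) = 9.8995
d((5, -3), (10, -6)) = 5.831
d((5, -3), (-1, 0)) = 6.7082
d((-2, -10), (10, -6)) = 12.6491
d((-2, -10), (-1, 0)) = 10.0499
d((10, -6), (-1, 0)) = 12.53

Closest pair: (-3, -5) and (-2, -10) with distance 5.099

The closest pair is (-3, -5) and (-2, -10) with Euclidean distance 5.099. For 5 points, brute-force pairwise comparison is shown above. For large n, the divide-and-conquer algorithm (sort by x, recurse on halves, check the dividing strip) achieves O(n log n).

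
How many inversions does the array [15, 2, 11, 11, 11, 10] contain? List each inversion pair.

Finding inversions in [15, 2, 11, 11, 11, 10]:

(0, 1): arr[0]=15 > arr[1]=2
(0, 2): arr[0]=15 > arr[2]=11
(0, 3): arr[0]=15 > arr[3]=11
(0, 4): arr[0]=15 > arr[4]=11
(0, 5): arr[0]=15 > arr[5]=10
(2, 5): arr[2]=11 > arr[5]=10
(3, 5): arr[3]=11 > arr[5]=10
(4, 5): arr[4]=11 > arr[5]=10

Total inversions: 8

The array has 8 inversion(s): (0,1), (0,2), (0,3), (0,4), (0,5), (2,5), (3,5), (4,5). Each pair (i,j) satisfies i < j and arr[i] > arr[j].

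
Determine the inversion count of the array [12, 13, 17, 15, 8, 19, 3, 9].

Finding inversions in [12, 13, 17, 15, 8, 19, 3, 9]:

(0, 4): arr[0]=12 > arr[4]=8
(0, 6): arr[0]=12 > arr[6]=3
(0, 7): arr[0]=12 > arr[7]=9
(1, 4): arr[1]=13 > arr[4]=8
(1, 6): arr[1]=13 > arr[6]=3
(1, 7): arr[1]=13 > arr[7]=9
(2, 3): arr[2]=17 > arr[3]=15
(2, 4): arr[2]=17 > arr[4]=8
(2, 6): arr[2]=17 > arr[6]=3
(2, 7): arr[2]=17 > arr[7]=9
(3, 4): arr[3]=15 > arr[4]=8
(3, 6): arr[3]=15 > arr[6]=3
(3, 7): arr[3]=15 > arr[7]=9
(4, 6): arr[4]=8 > arr[6]=3
(5, 6): arr[5]=19 > arr[6]=3
(5, 7): arr[5]=19 > arr[7]=9

Total inversions: 16

The array has 16 inversion(s): (0,4), (0,6), (0,7), (1,4), (1,6), (1,7), (2,3), (2,4), (2,6), (2,7), (3,4), (3,6), (3,7), (4,6), (5,6), (5,7). Each pair (i,j) satisfies i < j and arr[i] > arr[j].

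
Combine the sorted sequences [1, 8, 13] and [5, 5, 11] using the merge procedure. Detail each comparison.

Merging process:

Compare 1 vs 5: take 1 from left. Merged: [1]
Compare 8 vs 5: take 5 from right. Merged: [1, 5]
Compare 8 vs 5: take 5 from right. Merged: [1, 5, 5]
Compare 8 vs 11: take 8 from left. Merged: [1, 5, 5, 8]
Compare 13 vs 11: take 11 from right. Merged: [1, 5, 5, 8, 11]
Append remaining from left: [13]. Merged: [1, 5, 5, 8, 11, 13]

Final merged array: [1, 5, 5, 8, 11, 13]
Total comparisons: 5

The merged array is [1, 5, 5, 8, 11, 13], requiring 5 comparisons. The merge step runs in O(n) time where n is the total number of elements.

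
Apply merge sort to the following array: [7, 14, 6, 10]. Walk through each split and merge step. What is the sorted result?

Merge sort trace:

Split: [7, 14, 6, 10] -> [7, 14] and [6, 10]
  Split: [7, 14] -> [7] and [14]
  Merge: [7] + [14] -> [7, 14]
  Split: [6, 10] -> [6] and [10]
  Merge: [6] + [10] -> [6, 10]
Merge: [7, 14] + [6, 10] -> [6, 7, 10, 14]

Final sorted array: [6, 7, 10, 14]

The merge sort proceeds by recursively splitting the array and merging sorted halves.
After all merges, the sorted array is [6, 7, 10, 14].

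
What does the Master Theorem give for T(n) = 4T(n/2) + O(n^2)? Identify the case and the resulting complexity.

Master Theorem for T(n) = 4T(n/2) + O(n^2):

a = 4, b = 2, c = 2
log_b(a) = log_2(4) = 2.0000

Case 2: c = 2 = log_2(4) = 2.0000
T(n) = O(n^2 log n) = O(n^2 log n)

For T(n) = 4T(n/2) + O(n^2): log_2(4) = 2.0000. This is Case 2 of the Master Theorem (c = log_b(a), equal work at all levels), giving O(n^2 log n).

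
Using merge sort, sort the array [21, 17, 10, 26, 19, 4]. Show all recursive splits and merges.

Merge sort trace:

Split: [21, 17, 10, 26, 19, 4] -> [21, 17, 10] and [26, 19, 4]
  Split: [21, 17, 10] -> [21] and [17, 10]
    Split: [17, 10] -> [17] and [10]
    Merge: [17] + [10] -> [10, 17]
  Merge: [21] + [10, 17] -> [10, 17, 21]
  Split: [26, 19, 4] -> [26] and [19, 4]
    Split: [19, 4] -> [19] and [4]
    Merge: [19] + [4] -> [4, 19]
  Merge: [26] + [4, 19] -> [4, 19, 26]
Merge: [10, 17, 21] + [4, 19, 26] -> [4, 10, 17, 19, 21, 26]

Final sorted array: [4, 10, 17, 19, 21, 26]

The merge sort proceeds by recursively splitting the array and merging sorted halves.
After all merges, the sorted array is [4, 10, 17, 19, 21, 26].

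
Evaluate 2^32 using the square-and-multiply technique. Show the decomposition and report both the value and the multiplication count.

Computing 2^32 by squaring (build up from 2^1; each line after the first costs one multiplication):

2^1 = 2
2^2 = (2^1)^2 = 2^2 = 4
2^4 = (2^2)^2 = 4^2 = 16
2^8 = (2^4)^2 = 16^2 = 256
2^16 = (2^8)^2 = 256^2 = 65536
2^32 = (2^16)^2 = 65536^2 = 4294967296

Result: 4294967296
Multiplications needed: 5 (5 lines after 2^1)

2^32 = 4294967296. Using exponentiation by squaring, this requires 5 multiplications. The key idea: if the exponent is even, square the half-power; if odd, multiply by the base once.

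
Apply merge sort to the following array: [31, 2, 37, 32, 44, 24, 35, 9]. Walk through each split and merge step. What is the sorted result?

Merge sort trace:

Split: [31, 2, 37, 32, 44, 24, 35, 9] -> [31, 2, 37, 32] and [44, 24, 35, 9]
  Split: [31, 2, 37, 32] -> [31, 2] and [37, 32]
    Split: [31, 2] -> [31] and [2]
    Merge: [31] + [2] -> [2, 31]
    Split: [37, 32] -> [37] and [32]
    Merge: [37] + [32] -> [32, 37]
  Merge: [2, 31] + [32, 37] -> [2, 31, 32, 37]
  Split: [44, 24, 35, 9] -> [44, 24] and [35, 9]
    Split: [44, 24] -> [44] and [24]
    Merge: [44] + [24] -> [24, 44]
    Split: [35, 9] -> [35] and [9]
    Merge: [35] + [9] -> [9, 35]
  Merge: [24, 44] + [9, 35] -> [9, 24, 35, 44]
Merge: [2, 31, 32, 37] + [9, 24, 35, 44] -> [2, 9, 24, 31, 32, 35, 37, 44]

Final sorted array: [2, 9, 24, 31, 32, 35, 37, 44]

The merge sort proceeds by recursively splitting the array and merging sorted halves.
After all merges, the sorted array is [2, 9, 24, 31, 32, 35, 37, 44].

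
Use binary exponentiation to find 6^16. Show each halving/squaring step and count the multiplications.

Computing 6^16 by squaring (build up from 6^1; each line after the first costs one multiplication):

6^1 = 6
6^2 = (6^1)^2 = 6^2 = 36
6^4 = (6^2)^2 = 36^2 = 1296
6^8 = (6^4)^2 = 1296^2 = 1679616
6^16 = (6^8)^2 = 1679616^2 = 2821109907456

Result: 2821109907456
Multiplications needed: 4 (4 lines after 6^1)

6^16 = 2821109907456. Using exponentiation by squaring, this requires 4 multiplications. The key idea: if the exponent is even, square the half-power; if odd, multiply by the base once.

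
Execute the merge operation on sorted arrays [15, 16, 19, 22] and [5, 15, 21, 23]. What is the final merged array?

Merging process:

Compare 15 vs 5: take 5 from right. Merged: [5]
Compare 15 vs 15: take 15 from left. Merged: [5, 15]
Compare 16 vs 15: take 15 from right. Merged: [5, 15, 15]
Compare 16 vs 21: take 16 from left. Merged: [5, 15, 15, 16]
Compare 19 vs 21: take 19 from left. Merged: [5, 15, 15, 16, 19]
Compare 22 vs 21: take 21 from right. Merged: [5, 15, 15, 16, 19, 21]
Compare 22 vs 23: take 22 from left. Merged: [5, 15, 15, 16, 19, 21, 22]
Append remaining from right: [23]. Merged: [5, 15, 15, 16, 19, 21, 22, 23]

Final merged array: [5, 15, 15, 16, 19, 21, 22, 23]
Total comparisons: 7

The merged array is [5, 15, 15, 16, 19, 21, 22, 23], requiring 7 comparisons. The merge step runs in O(n) time where n is the total number of elements.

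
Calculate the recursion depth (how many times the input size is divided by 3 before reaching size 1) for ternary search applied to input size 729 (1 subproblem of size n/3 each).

For divide and conquer with division factor 3:

Problem sizes at each level:
Level 0: 729
Level 1: 243
Level 2: 81
Level 3: 27
Level 4: 9
Level 5: 3
Level 6: 1

The root is level 0 and the size-1 base case is level 6 (the tree spans levels 0 through 6, i.e. 7 levels counting the root), so the depth is the number of divisions: log_3(729) = 6

The recursion tree depth is log_3(729) = 6. At each level, the problem size is divided by 3, so it takes 6 divisions to reduce to a base case of size 1. The algorithm makes 1 recursive call at each level.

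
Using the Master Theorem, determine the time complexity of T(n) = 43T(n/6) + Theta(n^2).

Master Theorem for T(n) = 43T(n/6) + O(n^2):

a = 43, b = 6, c = 2
log_b(a) = log_6(43) = 2.0992

Case 1: c = 2 < log_6(43) = 2.0992
T(n) = O(n^(log_6 43))

For T(n) = 43T(n/6) + O(n^2): log_6(43) = 2.0992. This is Case 1 of the Master Theorem (c < log_b(a), work dominated by leaves), giving O(n^(log_6 43)).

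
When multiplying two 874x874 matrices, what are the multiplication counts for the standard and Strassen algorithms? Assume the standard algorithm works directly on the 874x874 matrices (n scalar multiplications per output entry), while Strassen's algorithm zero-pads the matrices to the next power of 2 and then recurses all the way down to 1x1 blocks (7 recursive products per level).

Matrix multiplication for 874x874 matrices:

Strassen's algorithm requires power-of-2 dimensions. Pad 874x874 to 1024x1024 (next power of 2).

Standard algorithm: 874^3 = 667627624 multiplications
Strassen's algorithm: 7^(log2(1024)) = 7^10 = 282475249 multiplications
Savings: 667627624 - 282475249 = 385152375 multiplications

Standard: 667627624 multiplications (874^3). Strassen: 282475249 multiplications (7^10, after padding to 1024x1024). Strassen reduces 8 recursive multiplications to 7 at each level.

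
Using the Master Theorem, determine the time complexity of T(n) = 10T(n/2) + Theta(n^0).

Master Theorem for T(n) = 10T(n/2) + O(n^0):

a = 10, b = 2, c = 0
log_b(a) = log_2(10) = 3.3219

Case 1: c = 0 < log_2(10) = 3.3219
T(n) = O(n^(log_2 10))

For T(n) = 10T(n/2) + O(n^0): log_2(10) = 3.3219. This is Case 1 of the Master Theorem (c < log_b(a), work dominated by leaves), giving O(n^(log_2 10)).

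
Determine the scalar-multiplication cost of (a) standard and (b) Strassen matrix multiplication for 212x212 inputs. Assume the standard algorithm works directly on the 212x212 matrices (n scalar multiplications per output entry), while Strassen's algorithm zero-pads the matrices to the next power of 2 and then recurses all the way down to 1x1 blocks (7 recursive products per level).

Matrix multiplication for 212x212 matrices:

Strassen's algorithm requires power-of-2 dimensions. Pad 212x212 to 256x256 (next power of 2).

Standard algorithm: 212^3 = 9528128 multiplications
Strassen's algorithm: 7^(log2(256)) = 7^8 = 5764801 multiplications
Savings: 9528128 - 5764801 = 3763327 multiplications

Standard: 9528128 multiplications (212^3). Strassen: 5764801 multiplications (7^8, after padding to 256x256). Strassen reduces 8 recursive multiplications to 7 at each level.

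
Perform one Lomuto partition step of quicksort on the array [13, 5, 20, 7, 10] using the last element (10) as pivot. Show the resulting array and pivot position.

Lomuto partition with pivot = 10:

Initial array: [13, 5, 20, 7, 10]

arr[0]=13 > 10: no swap
arr[1]=5 <= 10: swap with position 0, array becomes [5, 13, 20, 7, 10]
arr[2]=20 > 10: no swap
arr[3]=7 <= 10: swap with position 1, array becomes [5, 7, 20, 13, 10]

Place pivot at position 2: [5, 7, 10, 13, 20]
Pivot position: 2

After partitioning with pivot 10, the array becomes [5, 7, 10, 13, 20]. The pivot is placed at index 2. All elements to the left of the pivot are <= 10, and all elements to the right are > 10.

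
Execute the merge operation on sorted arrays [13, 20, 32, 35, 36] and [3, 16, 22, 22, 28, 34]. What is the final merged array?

Merging process:

Compare 13 vs 3: take 3 from right. Merged: [3]
Compare 13 vs 16: take 13 from left. Merged: [3, 13]
Compare 20 vs 16: take 16 from right. Merged: [3, 13, 16]
Compare 20 vs 22: take 20 from left. Merged: [3, 13, 16, 20]
Compare 32 vs 22: take 22 from right. Merged: [3, 13, 16, 20, 22]
Compare 32 vs 22: take 22 from right. Merged: [3, 13, 16, 20, 22, 22]
Compare 32 vs 28: take 28 from right. Merged: [3, 13, 16, 20, 22, 22, 28]
Compare 32 vs 34: take 32 from left. Merged: [3, 13, 16, 20, 22, 22, 28, 32]
Compare 35 vs 34: take 34 from right. Merged: [3, 13, 16, 20, 22, 22, 28, 32, 34]
Append remaining from left: [35, 36]. Merged: [3, 13, 16, 20, 22, 22, 28, 32, 34, 35, 36]

Final merged array: [3, 13, 16, 20, 22, 22, 28, 32, 34, 35, 36]
Total comparisons: 9

The merged array is [3, 13, 16, 20, 22, 22, 28, 32, 34, 35, 36], requiring 9 comparisons. The merge step runs in O(n) time where n is the total number of elements.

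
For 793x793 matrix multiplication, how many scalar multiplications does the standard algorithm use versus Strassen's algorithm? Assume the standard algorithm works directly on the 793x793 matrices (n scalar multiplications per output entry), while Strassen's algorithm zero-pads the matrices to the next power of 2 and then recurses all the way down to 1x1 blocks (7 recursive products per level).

Matrix multiplication for 793x793 matrices:

Strassen's algorithm requires power-of-2 dimensions. Pad 793x793 to 1024x1024 (next power of 2).

Standard algorithm: 793^3 = 498677257 multiplications
Strassen's algorithm: 7^(log2(1024)) = 7^10 = 282475249 multiplications
Savings: 498677257 - 282475249 = 216202008 multiplications

Standard: 498677257 multiplications (793^3). Strassen: 282475249 multiplications (7^10, after padding to 1024x1024). Strassen reduces 8 recursive multiplications to 7 at each level.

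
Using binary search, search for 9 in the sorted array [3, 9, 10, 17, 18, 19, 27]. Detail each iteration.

Binary search for 9 in [3, 9, 10, 17, 18, 19, 27]:

lo=0, hi=6, mid=3, arr[mid]=17 -> 17 > 9, search left half
lo=0, hi=2, mid=1, arr[mid]=9 -> Found target at index 1!

Binary search finds 9 at index 1 after 2 comparisons. The search repeatedly halves the search space by comparing with the middle element.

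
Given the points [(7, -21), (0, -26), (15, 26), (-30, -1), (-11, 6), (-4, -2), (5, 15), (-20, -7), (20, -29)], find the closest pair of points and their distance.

Computing all pairwise distances among 9 points:

d((7, -21), (0, -26)) = 8.6023 <-- minimum
d((7, -21), (15, 26)) = 47.676
d((7, -21), (-30, -1)) = 42.0595
d((7, -21), (-11, 6)) = 32.45
d((7, -21), (-4, -2)) = 21.9545
d((7, -21), (5, 15)) = 36.0555
d((7, -21), (-20, -7)) = 30.4138
d((7, -21), (20, -29)) = 15.2643
d((0, -26), (15, 26)) = 54.1202
d((0, -26), (-30, -1)) = 39.0512
d((0, -26), (-11, 6)) = 33.8378
d((0, -26), (-4, -2)) = 24.3311
d((0, -26), (5, 15)) = 41.3038
d((0, -26), (-20, -7)) = 27.5862
d((0, -26), (20, -29)) = 20.2237
d((15, 26), (-30, -1)) = 52.4786
d((15, 26), (-11, 6)) = 32.8024
d((15, 26), (-4, -2)) = 33.8378
d((15, 26), (5, 15)) = 14.8661
d((15, 26), (-20, -7)) = 48.1041
d((15, 26), (20, -29)) = 55.2268
d((-30, -1), (-11, 6)) = 20.2485
d((-30, -1), (-4, -2)) = 26.0192
d((-30, -1), (5, 15)) = 38.4838
d((-30, -1), (-20, -7)) = 11.6619
d((-30, -1), (20, -29)) = 57.3062
d((-11, 6), (-4, -2)) = 10.6301
d((-11, 6), (5, 15)) = 18.3576
d((-11, 6), (-20, -7)) = 15.8114
d((-11, 6), (20, -29)) = 46.7547
d((-4, -2), (5, 15)) = 19.2354
d((-4, -2), (-20, -7)) = 16.7631
d((-4, -2), (20, -29)) = 36.1248
d((5, 15), (-20, -7)) = 33.3017
d((5, 15), (20, -29)) = 46.4866
d((-20, -7), (20, -29)) = 45.6508

Closest pair: (7, -21) and (0, -26) with distance 8.6023

The closest pair is (7, -21) and (0, -26) with Euclidean distance 8.6023. For 9 points, brute-force pairwise comparison is shown above. For large n, the divide-and-conquer algorithm (sort by x, recurse on halves, check the dividing strip) achieves O(n log n).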